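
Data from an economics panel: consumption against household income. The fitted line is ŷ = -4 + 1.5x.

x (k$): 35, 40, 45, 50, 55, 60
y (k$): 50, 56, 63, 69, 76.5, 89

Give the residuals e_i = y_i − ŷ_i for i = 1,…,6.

x=35: ŷ = -4 + 1.5·35 = 48.5; e = 50 − 48.5 = 1.5
x=40: ŷ = -4 + 1.5·40 = 56; e = 56 − 56 = 0
x=45: ŷ = -4 + 1.5·45 = 63.5; e = 63 − 63.5 = -0.5
x=50: ŷ = -4 + 1.5·50 = 71; e = 69 − 71 = -2
x=55: ŷ = -4 + 1.5·55 = 78.5; e = 76.5 − 78.5 = -2
x=60: ŷ = -4 + 1.5·60 = 86; e = 89 − 86 = 3

1.5, 0, -0.5, -2, -2, 3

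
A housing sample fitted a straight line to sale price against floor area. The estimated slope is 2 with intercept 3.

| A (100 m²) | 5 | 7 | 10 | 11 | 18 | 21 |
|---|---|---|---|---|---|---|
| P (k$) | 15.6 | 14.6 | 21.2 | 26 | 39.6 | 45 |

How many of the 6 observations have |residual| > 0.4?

5

A=5: ŷ = 3 + 2·5 = 13; r = 15.6 − 13 = 2.6
A=7: ŷ = 3 + 2·7 = 17; r = 14.6 − 17 = -2.4
A=10: ŷ = 3 + 2·10 = 23; r = 21.2 − 23 = -1.8
A=11: ŷ = 3 + 2·11 = 25; r = 26 − 25 = 1
A=18: ŷ = 3 + 2·18 = 39; r = 39.6 − 39 = 0.6
A=21: ŷ = 3 + 2·21 = 45; r = 45 − 45 = 0
|r| > 0.4: A=5 (|r|=2.6), A=7 (|r|=2.4), A=10 (|r|=1.8), A=11 (|r|=1), A=18 (|r|=0.6) → 5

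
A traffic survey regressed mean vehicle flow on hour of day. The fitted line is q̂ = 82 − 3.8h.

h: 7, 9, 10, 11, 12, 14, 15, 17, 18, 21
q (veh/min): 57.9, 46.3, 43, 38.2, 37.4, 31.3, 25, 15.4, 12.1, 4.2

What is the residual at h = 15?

q̂ = 82 − 3.8·15 = 25
r = 25 − 25 = 0

r = 0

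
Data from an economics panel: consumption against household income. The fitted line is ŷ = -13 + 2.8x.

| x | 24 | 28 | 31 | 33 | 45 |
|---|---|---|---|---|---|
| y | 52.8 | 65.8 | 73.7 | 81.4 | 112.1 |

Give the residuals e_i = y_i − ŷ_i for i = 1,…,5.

-1.4, 0.4, -0.1, 2, -0.9

x=24: ŷ = -13 + 2.8·24 = 54.2; e = 52.8 − 54.2 = -1.4
x=28: ŷ = -13 + 2.8·28 = 65.4; e = 65.8 − 65.4 = 0.4
x=31: ŷ = -13 + 2.8·31 = 73.8; e = 73.7 − 73.8 = -0.1
x=33: ŷ = -13 + 2.8·33 = 79.4; e = 81.4 − 79.4 = 2
x=45: ŷ = -13 + 2.8·45 = 113; e = 112.1 − 113 = -0.9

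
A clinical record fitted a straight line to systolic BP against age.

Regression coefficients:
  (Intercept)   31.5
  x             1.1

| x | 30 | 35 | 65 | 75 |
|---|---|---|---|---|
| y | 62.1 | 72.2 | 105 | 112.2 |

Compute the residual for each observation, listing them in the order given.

-2.4, 2.2, 2, -1.8

x=30: ŷ = 31.5 + 1.1·30 = 64.5; r = 62.1 − 64.5 = -2.4
x=35: ŷ = 31.5 + 1.1·35 = 70; r = 72.2 − 70 = 2.2
x=65: ŷ = 31.5 + 1.1·65 = 103; r = 105 − 103 = 2
x=75: ŷ = 31.5 + 1.1·75 = 114; r = 112.2 − 114 = -1.8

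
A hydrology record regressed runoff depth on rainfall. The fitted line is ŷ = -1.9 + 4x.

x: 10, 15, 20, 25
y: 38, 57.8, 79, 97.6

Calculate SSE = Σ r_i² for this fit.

x=10: ŷ = -1.9 + 4·10 = 38.1; r = 38 − 38.1 = -0.1
x=15: ŷ = -1.9 + 4·15 = 58.1; r = 57.8 − 58.1 = -0.3
x=20: ŷ = -1.9 + 4·20 = 78.1; r = 79 − 78.1 = 0.9
x=25: ŷ = -1.9 + 4·25 = 98.1; r = 97.6 − 98.1 = -0.5
SSE = 0.01 + 0.09 + 0.81 + 0.25 = 1.16

SSE = 1.16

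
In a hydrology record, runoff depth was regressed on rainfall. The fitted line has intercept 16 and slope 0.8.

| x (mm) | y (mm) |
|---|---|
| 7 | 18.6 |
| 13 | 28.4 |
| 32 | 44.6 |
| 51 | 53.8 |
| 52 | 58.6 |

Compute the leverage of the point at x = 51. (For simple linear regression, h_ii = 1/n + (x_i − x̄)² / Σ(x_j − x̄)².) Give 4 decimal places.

h = 0.4296

x̄ = (7 + 13 + 32 + 51 + 52)/5 = 31
Σ(x − x̄)² = 576 + 324 + 1 + 400 + 441 = 1742
h = 1/5 + (20)²/1742 = 0.2 + 0.229621 = 0.4296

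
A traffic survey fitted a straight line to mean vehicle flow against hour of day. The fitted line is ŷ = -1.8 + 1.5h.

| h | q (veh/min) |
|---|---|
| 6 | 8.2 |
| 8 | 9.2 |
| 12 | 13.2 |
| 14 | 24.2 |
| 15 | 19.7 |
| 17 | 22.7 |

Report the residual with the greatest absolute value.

h=6: ŷ = -1.8 + 1.5·6 = 7.2; r = 8.2 − 7.2 = 1
h=8: ŷ = -1.8 + 1.5·8 = 10.2; r = 9.2 − 10.2 = -1
h=12: ŷ = -1.8 + 1.5·12 = 16.2; r = 13.2 − 16.2 = -3
h=14: ŷ = -1.8 + 1.5·14 = 19.2; r = 24.2 − 19.2 = 5
h=15: ŷ = -1.8 + 1.5·15 = 20.7; r = 19.7 − 20.7 = -1
h=17: ŷ = -1.8 + 1.5·17 = 23.7; r = 22.7 − 23.7 = -1
Largest |r| is 5 at h = 14, residual 5.

r = 5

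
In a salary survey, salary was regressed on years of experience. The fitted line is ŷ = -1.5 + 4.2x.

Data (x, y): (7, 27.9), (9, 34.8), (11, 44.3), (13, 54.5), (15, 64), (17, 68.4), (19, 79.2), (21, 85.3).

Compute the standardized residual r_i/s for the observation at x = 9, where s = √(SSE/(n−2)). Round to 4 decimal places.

x=7: ŷ = -1.5 + 4.2·7 = 27.9; r = 27.9 − 27.9 = 0
x=9: ŷ = -1.5 + 4.2·9 = 36.3; r = 34.8 − 36.3 = -1.5
x=11: ŷ = -1.5 + 4.2·11 = 44.7; r = 44.3 − 44.7 = -0.4
x=13: ŷ = -1.5 + 4.2·13 = 53.1; r = 54.5 − 53.1 = 1.4
x=15: ŷ = -1.5 + 4.2·15 = 61.5; r = 64 − 61.5 = 2.5
x=17: ŷ = -1.5 + 4.2·17 = 69.9; r = 68.4 − 69.9 = -1.5
x=19: ŷ = -1.5 + 4.2·19 = 78.3; r = 79.2 − 78.3 = 0.9
x=21: ŷ = -1.5 + 4.2·21 = 86.7; r = 85.3 − 86.7 = -1.4
SSE = 0 + 2.25 + 0.16 + 1.96 + 6.25 + 2.25 + 0.81 + 1.96 = 15.64
s = √(15.64/6) = 1.61452
r/s = -1.5 / 1.61452 = -0.9291

-0.9291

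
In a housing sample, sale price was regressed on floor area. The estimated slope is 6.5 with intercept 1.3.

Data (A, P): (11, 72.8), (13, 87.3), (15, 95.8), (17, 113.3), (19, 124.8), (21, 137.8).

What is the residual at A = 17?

ŷ = 1.3 + 6.5·17 = 111.8
r = 113.3 − 111.8 = 1.5

r = 1.5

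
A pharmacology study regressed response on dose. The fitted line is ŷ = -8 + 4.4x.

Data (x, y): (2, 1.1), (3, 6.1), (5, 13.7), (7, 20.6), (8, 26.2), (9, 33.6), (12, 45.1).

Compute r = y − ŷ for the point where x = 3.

ŷ = -8 + 4.4·3 = 5.2
r = 6.1 − 5.2 = 0.9

r = 0.9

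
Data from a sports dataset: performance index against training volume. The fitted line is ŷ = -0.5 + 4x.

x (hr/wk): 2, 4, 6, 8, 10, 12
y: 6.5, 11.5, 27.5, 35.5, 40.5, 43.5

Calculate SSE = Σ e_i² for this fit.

SSE = 66

x=2: ŷ = -0.5 + 4·2 = 7.5; e = 6.5 − 7.5 = -1
x=4: ŷ = -0.5 + 4·4 = 15.5; e = 11.5 − 15.5 = -4
x=6: ŷ = -0.5 + 4·6 = 23.5; e = 27.5 − 23.5 = 4
x=8: ŷ = -0.5 + 4·8 = 31.5; e = 35.5 − 31.5 = 4
x=10: ŷ = -0.5 + 4·10 = 39.5; e = 40.5 − 39.5 = 1
x=12: ŷ = -0.5 + 4·12 = 47.5; e = 43.5 − 47.5 = -4
SSE = 1 + 16 + 16 + 16 + 1 + 16 = 66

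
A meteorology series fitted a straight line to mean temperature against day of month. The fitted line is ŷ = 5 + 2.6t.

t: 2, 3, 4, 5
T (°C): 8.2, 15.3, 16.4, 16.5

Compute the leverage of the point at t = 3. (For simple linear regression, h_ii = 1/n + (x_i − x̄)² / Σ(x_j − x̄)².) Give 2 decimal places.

t̄ = (2 + 3 + 4 + 5)/4 = 3.5
Σ(t − t̄)² = 2.25 + 0.25 + 0.25 + 2.25 = 5
h = 1/4 + (-0.5)²/5 = 0.25 + 0.05 = 0.30

h = 0.30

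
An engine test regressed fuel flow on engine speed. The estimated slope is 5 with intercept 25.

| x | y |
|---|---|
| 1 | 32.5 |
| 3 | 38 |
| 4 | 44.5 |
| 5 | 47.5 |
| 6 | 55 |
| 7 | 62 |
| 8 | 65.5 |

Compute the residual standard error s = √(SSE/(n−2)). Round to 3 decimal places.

x=1: ŷ = 25 + 5·1 = 30; r = 32.5 − 30 = 2.5
x=3: ŷ = 25 + 5·3 = 40; r = 38 − 40 = -2
x=4: ŷ = 25 + 5·4 = 45; r = 44.5 − 45 = -0.5
x=5: ŷ = 25 + 5·5 = 50; r = 47.5 − 50 = -2.5
x=6: ŷ = 25 + 5·6 = 55; r = 55 − 55 = 0
x=7: ŷ = 25 + 5·7 = 60; r = 62 − 60 = 2
x=8: ŷ = 25 + 5·8 = 65; r = 65.5 − 65 = 0.5
SSE = 6.25 + 4 + 0.25 + 6.25 + 0 + 4 + 0.25 = 21
s = √(21/5) = √4.2 ≈ 2.049

s = 2.049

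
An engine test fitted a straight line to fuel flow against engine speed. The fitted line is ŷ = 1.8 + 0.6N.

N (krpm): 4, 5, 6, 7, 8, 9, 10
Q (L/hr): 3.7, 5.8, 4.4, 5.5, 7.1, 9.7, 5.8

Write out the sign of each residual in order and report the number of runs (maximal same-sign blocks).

N=4: ŷ = 1.8 + 0.6·4 = 4.2; r = 3.7 − 4.2 = -0.5
N=5: ŷ = 1.8 + 0.6·5 = 4.8; r = 5.8 − 4.8 = 1
N=6: ŷ = 1.8 + 0.6·6 = 5.4; r = 4.4 − 5.4 = -1
N=7: ŷ = 1.8 + 0.6·7 = 6; r = 5.5 − 6 = -0.5
N=8: ŷ = 1.8 + 0.6·8 = 6.6; r = 7.1 − 6.6 = 0.5
N=9: ŷ = 1.8 + 0.6·9 = 7.2; r = 9.7 − 7.2 = 2.5
N=10: ŷ = 1.8 + 0.6·10 = 7.8; r = 5.8 − 7.8 = -2
Signs: − + − − + + −
Runs: −×1, +×1, −×2, +×2, −×1 → 5

5 runs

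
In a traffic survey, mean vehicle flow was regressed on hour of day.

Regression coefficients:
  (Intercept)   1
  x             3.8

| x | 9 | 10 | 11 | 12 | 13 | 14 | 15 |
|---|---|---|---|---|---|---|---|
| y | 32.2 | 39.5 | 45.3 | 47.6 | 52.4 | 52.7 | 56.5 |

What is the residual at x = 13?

ŷ = 1 + 3.8·13 = 50.4
e = 52.4 − 50.4 = 2

e = 2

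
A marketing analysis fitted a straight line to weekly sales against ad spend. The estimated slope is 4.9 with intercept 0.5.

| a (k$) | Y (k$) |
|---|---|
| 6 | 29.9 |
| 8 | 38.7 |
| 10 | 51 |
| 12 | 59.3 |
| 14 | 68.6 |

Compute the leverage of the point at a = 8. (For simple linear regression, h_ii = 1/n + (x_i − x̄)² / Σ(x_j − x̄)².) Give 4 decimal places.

ā = (6 + 8 + 10 + 12 + 14)/5 = 10
Σ(a − ā)² = 16 + 4 + 0 + 4 + 16 = 40
h = 1/5 + (-2)²/40 = 0.2 + 0.1 = 0.3000

h = 0.3000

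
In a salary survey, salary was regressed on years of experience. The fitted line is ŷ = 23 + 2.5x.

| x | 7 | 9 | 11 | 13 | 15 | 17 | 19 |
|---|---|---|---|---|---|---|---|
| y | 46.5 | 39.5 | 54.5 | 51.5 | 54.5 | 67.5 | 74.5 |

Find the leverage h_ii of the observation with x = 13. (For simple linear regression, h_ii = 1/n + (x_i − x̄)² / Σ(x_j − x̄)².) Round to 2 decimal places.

h = 0.14

x̄ = (7 + 9 + 11 + 13 + 15 + 17 + 19)/7 = 13
Σ(x − x̄)² = 36 + 16 + 4 + 0 + 4 + 16 + 36 = 112
h = 1/7 + (0)²/112 = 0.142857 + 0 = 0.14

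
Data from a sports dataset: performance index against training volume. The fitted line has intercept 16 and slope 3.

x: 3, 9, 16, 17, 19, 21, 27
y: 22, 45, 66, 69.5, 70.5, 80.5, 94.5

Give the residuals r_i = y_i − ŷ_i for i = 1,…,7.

x=3: ŷ = 16 + 3·3 = 25; r = 22 − 25 = -3
x=9: ŷ = 16 + 3·9 = 43; r = 45 − 43 = 2
x=16: ŷ = 16 + 3·16 = 64; r = 66 − 64 = 2
x=17: ŷ = 16 + 3·17 = 67; r = 69.5 − 67 = 2.5
x=19: ŷ = 16 + 3·19 = 73; r = 70.5 − 73 = -2.5
x=21: ŷ = 16 + 3·21 = 79; r = 80.5 − 79 = 1.5
x=27: ŷ = 16 + 3·27 = 97; r = 94.5 − 97 = -2.5

-3, 2, 2, 2.5, -2.5, 1.5, -2.5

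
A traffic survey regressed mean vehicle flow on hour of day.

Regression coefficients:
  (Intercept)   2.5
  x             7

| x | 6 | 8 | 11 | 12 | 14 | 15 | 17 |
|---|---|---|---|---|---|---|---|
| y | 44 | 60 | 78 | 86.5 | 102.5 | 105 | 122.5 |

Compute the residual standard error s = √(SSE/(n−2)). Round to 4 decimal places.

s = 1.7889

x=6: ŷ = 2.5 + 7·6 = 44.5; e = 44 − 44.5 = -0.5
x=8: ŷ = 2.5 + 7·8 = 58.5; e = 60 − 58.5 = 1.5
x=11: ŷ = 2.5 + 7·11 = 79.5; e = 78 − 79.5 = -1.5
x=12: ŷ = 2.5 + 7·12 = 86.5; e = 86.5 − 86.5 = 0
x=14: ŷ = 2.5 + 7·14 = 100.5; e = 102.5 − 100.5 = 2
x=15: ŷ = 2.5 + 7·15 = 107.5; e = 105 − 107.5 = -2.5
x=17: ŷ = 2.5 + 7·17 = 121.5; e = 122.5 − 121.5 = 1
SSE = 0.25 + 2.25 + 2.25 + 0 + 4 + 6.25 + 1 = 16
s = √(16/5) = √3.2 ≈ 1.7889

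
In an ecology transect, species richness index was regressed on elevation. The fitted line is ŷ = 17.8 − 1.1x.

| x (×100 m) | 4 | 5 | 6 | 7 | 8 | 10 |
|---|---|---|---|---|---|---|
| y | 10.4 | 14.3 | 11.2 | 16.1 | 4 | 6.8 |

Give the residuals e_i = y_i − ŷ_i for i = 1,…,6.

-3, 2, 0, 6, -5, 0

x=4: ŷ = 17.8 − 1.1·4 = 13.4; e = 10.4 − 13.4 = -3
x=5: ŷ = 17.8 − 1.1·5 = 12.3; e = 14.3 − 12.3 = 2
x=6: ŷ = 17.8 − 1.1·6 = 11.2; e = 11.2 − 11.2 = 0
x=7: ŷ = 17.8 − 1.1·7 = 10.1; e = 16.1 − 10.1 = 6
x=8: ŷ = 17.8 − 1.1·8 = 9; e = 4 − 9 = -5
x=10: ŷ = 17.8 − 1.1·10 = 6.8; e = 6.8 − 6.8 = 0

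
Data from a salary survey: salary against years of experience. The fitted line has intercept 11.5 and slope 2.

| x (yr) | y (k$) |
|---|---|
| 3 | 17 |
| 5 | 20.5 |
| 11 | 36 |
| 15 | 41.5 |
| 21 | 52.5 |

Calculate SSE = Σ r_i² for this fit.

x=3: ŷ = 11.5 + 2·3 = 17.5; r = 17 − 17.5 = -0.5
x=5: ŷ = 11.5 + 2·5 = 21.5; r = 20.5 − 21.5 = -1
x=11: ŷ = 11.5 + 2·11 = 33.5; r = 36 − 33.5 = 2.5
x=15: ŷ = 11.5 + 2·15 = 41.5; r = 41.5 − 41.5 = 0
x=21: ŷ = 11.5 + 2·21 = 53.5; r = 52.5 − 53.5 = -1
SSE = 0.25 + 1 + 6.25 + 0 + 1 = 8.5

SSE = 8.5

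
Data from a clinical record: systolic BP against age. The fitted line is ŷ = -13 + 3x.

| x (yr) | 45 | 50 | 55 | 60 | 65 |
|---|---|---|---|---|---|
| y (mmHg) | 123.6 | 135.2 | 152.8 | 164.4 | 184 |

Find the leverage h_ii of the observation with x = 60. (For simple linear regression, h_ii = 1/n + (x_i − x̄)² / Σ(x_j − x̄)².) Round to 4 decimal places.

x̄ = (45 + 50 + 55 + 60 + 65)/5 = 55
Σ(x − x̄)² = 100 + 25 + 0 + 25 + 100 = 250
h = 1/5 + (5)²/250 = 0.2 + 0.1 = 0.3000

h = 0.3000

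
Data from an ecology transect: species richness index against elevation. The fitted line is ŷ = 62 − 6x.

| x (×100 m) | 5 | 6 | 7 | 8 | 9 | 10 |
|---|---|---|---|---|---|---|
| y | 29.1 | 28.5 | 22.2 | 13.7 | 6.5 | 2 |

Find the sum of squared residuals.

x=5: ŷ = 62 − 6·5 = 32; r = 29.1 − 32 = -2.9
x=6: ŷ = 62 − 6·6 = 26; r = 28.5 − 26 = 2.5
x=7: ŷ = 62 − 6·7 = 20; r = 22.2 − 20 = 2.2
x=8: ŷ = 62 − 6·8 = 14; r = 13.7 − 14 = -0.3
x=9: ŷ = 62 − 6·9 = 8; r = 6.5 − 8 = -1.5
x=10: ŷ = 62 − 6·10 = 2; r = 2 − 2 = 0
SSE = 8.41 + 6.25 + 4.84 + 0.09 + 2.25 + 0 = 21.84

SSE = 21.84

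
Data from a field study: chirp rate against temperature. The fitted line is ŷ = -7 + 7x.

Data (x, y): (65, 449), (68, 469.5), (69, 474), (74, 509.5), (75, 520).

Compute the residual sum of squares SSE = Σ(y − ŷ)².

x=65: ŷ = -7 + 7·65 = 448; e = 449 − 448 = 1
x=68: ŷ = -7 + 7·68 = 469; e = 469.5 − 469 = 0.5
x=69: ŷ = -7 + 7·69 = 476; e = 474 − 476 = -2
x=74: ŷ = -7 + 7·74 = 511; e = 509.5 − 511 = -1.5
x=75: ŷ = -7 + 7·75 = 518; e = 520 − 518 = 2
SSE = 1 + 0.25 + 4 + 2.25 + 4 = 11.5

SSE = 11.5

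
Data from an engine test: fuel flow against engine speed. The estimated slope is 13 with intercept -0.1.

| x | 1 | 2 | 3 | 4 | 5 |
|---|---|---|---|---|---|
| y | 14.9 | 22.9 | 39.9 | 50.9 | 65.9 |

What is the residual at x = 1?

r = 2

ŷ = -0.1 + 13·1 = 12.9
r = 14.9 − 12.9 = 2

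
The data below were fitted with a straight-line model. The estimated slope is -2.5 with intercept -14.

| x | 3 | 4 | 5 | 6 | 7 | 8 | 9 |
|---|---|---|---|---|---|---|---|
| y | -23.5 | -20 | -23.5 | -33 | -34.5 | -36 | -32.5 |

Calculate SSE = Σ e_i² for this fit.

x=3: ŷ = -14 − 2.5·3 = -21.5; e = -23.5 − (-21.5) = -2
x=4: ŷ = -14 − 2.5·4 = -24; e = -20 − (-24) = 4
x=5: ŷ = -14 − 2.5·5 = -26.5; e = -23.5 − (-26.5) = 3
x=6: ŷ = -14 − 2.5·6 = -29; e = -33 − (-29) = -4
x=7: ŷ = -14 − 2.5·7 = -31.5; e = -34.5 − (-31.5) = -3
x=8: ŷ = -14 − 2.5·8 = -34; e = -36 − (-34) = -2
x=9: ŷ = -14 − 2.5·9 = -36.5; e = -32.5 − (-36.5) = 4
SSE = 4 + 16 + 9 + 16 + 9 + 4 + 16 = 74

SSE = 74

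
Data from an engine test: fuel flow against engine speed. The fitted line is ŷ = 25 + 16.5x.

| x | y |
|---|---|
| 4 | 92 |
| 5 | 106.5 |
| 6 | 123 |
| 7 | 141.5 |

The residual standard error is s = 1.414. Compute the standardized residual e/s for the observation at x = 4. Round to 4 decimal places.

ŷ = 25 + 16.5·4 = 91
e = 92 − 91 = 1
e/s = 1 / 1.414 = 0.7072

0.7072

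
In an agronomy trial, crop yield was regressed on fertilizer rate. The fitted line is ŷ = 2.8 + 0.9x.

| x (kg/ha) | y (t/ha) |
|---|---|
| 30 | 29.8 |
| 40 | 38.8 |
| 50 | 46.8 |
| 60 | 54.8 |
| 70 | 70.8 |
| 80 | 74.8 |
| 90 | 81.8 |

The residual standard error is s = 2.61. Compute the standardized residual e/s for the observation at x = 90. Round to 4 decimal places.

ŷ = 2.8 + 0.9·90 = 83.8
e = 81.8 − 83.8 = -2
e/s = -2 / 2.61 = -0.7663

-0.7663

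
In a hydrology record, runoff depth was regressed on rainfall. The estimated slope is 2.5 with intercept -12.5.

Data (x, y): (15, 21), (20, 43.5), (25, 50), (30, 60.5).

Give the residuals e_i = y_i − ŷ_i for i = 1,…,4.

-4, 6, 0, -2

x=15: ŷ = -12.5 + 2.5·15 = 25; e = 21 − 25 = -4
x=20: ŷ = -12.5 + 2.5·20 = 37.5; e = 43.5 − 37.5 = 6
x=25: ŷ = -12.5 + 2.5·25 = 50; e = 50 − 50 = 0
x=30: ŷ = -12.5 + 2.5·30 = 62.5; e = 60.5 − 62.5 = -2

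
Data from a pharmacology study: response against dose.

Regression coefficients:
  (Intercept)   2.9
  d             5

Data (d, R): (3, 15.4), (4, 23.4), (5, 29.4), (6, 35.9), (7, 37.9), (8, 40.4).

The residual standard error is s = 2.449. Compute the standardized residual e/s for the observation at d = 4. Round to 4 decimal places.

R̂ = 2.9 + 5·4 = 22.9
e = 23.4 − 22.9 = 0.5
e/s = 0.5 / 2.449 = 0.2042

0.2042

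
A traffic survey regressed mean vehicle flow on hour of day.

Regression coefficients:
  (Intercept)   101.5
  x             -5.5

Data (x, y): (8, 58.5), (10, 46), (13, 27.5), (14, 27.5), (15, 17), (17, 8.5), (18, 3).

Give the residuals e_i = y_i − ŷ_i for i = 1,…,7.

x=8: ŷ = 101.5 − 5.5·8 = 57.5; e = 58.5 − 57.5 = 1
x=10: ŷ = 101.5 − 5.5·10 = 46.5; e = 46 − 46.5 = -0.5
x=13: ŷ = 101.5 − 5.5·13 = 30; e = 27.5 − 30 = -2.5
x=14: ŷ = 101.5 − 5.5·14 = 24.5; e = 27.5 − 24.5 = 3
x=15: ŷ = 101.5 − 5.5·15 = 19; e = 17 − 19 = -2
x=17: ŷ = 101.5 − 5.5·17 = 8; e = 8.5 − 8 = 0.5
x=18: ŷ = 101.5 − 5.5·18 = 2.5; e = 3 − 2.5 = 0.5

1, -0.5, -2.5, 3, -2, 0.5, 0.5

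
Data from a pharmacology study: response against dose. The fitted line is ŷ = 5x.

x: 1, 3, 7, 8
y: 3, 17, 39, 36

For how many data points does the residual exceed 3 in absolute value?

x=1: ŷ = 5·1 = 5; e = 3 − 5 = -2
x=3: ŷ = 5·3 = 15; e = 17 − 15 = 2
x=7: ŷ = 5·7 = 35; e = 39 − 35 = 4
x=8: ŷ = 5·8 = 40; e = 36 − 40 = -4
|e| > 3: x=7 (|e|=4), x=8 (|e|=4) → 2

2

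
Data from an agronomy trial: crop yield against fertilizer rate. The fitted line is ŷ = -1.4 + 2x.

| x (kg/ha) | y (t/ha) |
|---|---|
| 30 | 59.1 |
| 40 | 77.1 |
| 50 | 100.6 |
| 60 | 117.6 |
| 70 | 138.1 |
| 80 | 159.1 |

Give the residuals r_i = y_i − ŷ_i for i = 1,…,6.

x=30: ŷ = -1.4 + 2·30 = 58.6; r = 59.1 − 58.6 = 0.5
x=40: ŷ = -1.4 + 2·40 = 78.6; r = 77.1 − 78.6 = -1.5
x=50: ŷ = -1.4 + 2·50 = 98.6; r = 100.6 − 98.6 = 2
x=60: ŷ = -1.4 + 2·60 = 118.6; r = 117.6 − 118.6 = -1
x=70: ŷ = -1.4 + 2·70 = 138.6; r = 138.1 − 138.6 = -0.5
x=80: ŷ = -1.4 + 2·80 = 158.6; r = 159.1 − 158.6 = 0.5

0.5, -1.5, 2, -1, -0.5, 0.5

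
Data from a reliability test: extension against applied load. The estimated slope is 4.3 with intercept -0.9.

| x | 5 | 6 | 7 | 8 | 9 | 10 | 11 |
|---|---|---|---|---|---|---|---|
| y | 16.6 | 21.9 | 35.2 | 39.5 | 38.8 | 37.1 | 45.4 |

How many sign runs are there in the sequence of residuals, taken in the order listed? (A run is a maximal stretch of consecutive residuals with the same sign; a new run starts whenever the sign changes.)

3 runs

x=5: ŷ = -0.9 + 4.3·5 = 20.6; r = 16.6 − 20.6 = -4
x=6: ŷ = -0.9 + 4.3·6 = 24.9; r = 21.9 − 24.9 = -3
x=7: ŷ = -0.9 + 4.3·7 = 29.2; r = 35.2 − 29.2 = 6
x=8: ŷ = -0.9 + 4.3·8 = 33.5; r = 39.5 − 33.5 = 6
x=9: ŷ = -0.9 + 4.3·9 = 37.8; r = 38.8 − 37.8 = 1
x=10: ŷ = -0.9 + 4.3·10 = 42.1; r = 37.1 − 42.1 = -5
x=11: ŷ = -0.9 + 4.3·11 = 46.4; r = 45.4 − 46.4 = -1
Signs: − − + + + − −
Runs: −×2, +×3, −×2 → 3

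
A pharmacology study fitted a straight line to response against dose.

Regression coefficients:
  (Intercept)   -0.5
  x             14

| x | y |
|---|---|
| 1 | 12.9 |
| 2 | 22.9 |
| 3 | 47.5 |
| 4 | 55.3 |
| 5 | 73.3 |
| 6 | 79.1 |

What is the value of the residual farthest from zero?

x=1: ŷ = -0.5 + 14·1 = 13.5; e = 12.9 − 13.5 = -0.6
x=2: ŷ = -0.5 + 14·2 = 27.5; e = 22.9 − 27.5 = -4.6
x=3: ŷ = -0.5 + 14·3 = 41.5; e = 47.5 − 41.5 = 6
x=4: ŷ = -0.5 + 14·4 = 55.5; e = 55.3 − 55.5 = -0.2
x=5: ŷ = -0.5 + 14·5 = 69.5; e = 73.3 − 69.5 = 3.8
x=6: ŷ = -0.5 + 14·6 = 83.5; e = 79.1 − 83.5 = -4.4
Largest |e| is 6 at x = 3, residual 6.

e = 6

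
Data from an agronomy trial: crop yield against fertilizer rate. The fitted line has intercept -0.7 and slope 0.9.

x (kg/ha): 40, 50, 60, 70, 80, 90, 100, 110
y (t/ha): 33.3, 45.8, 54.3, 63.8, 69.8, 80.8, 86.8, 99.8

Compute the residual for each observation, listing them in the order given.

-2, 1.5, 1, 1.5, -1.5, 0.5, -2.5, 1.5

x=40: ŷ = -0.7 + 0.9·40 = 35.3; e = 33.3 − 35.3 = -2
x=50: ŷ = -0.7 + 0.9·50 = 44.3; e = 45.8 − 44.3 = 1.5
x=60: ŷ = -0.7 + 0.9·60 = 53.3; e = 54.3 − 53.3 = 1
x=70: ŷ = -0.7 + 0.9·70 = 62.3; e = 63.8 − 62.3 = 1.5
x=80: ŷ = -0.7 + 0.9·80 = 71.3; e = 69.8 − 71.3 = -1.5
x=90: ŷ = -0.7 + 0.9·90 = 80.3; e = 80.8 − 80.3 = 0.5
x=100: ŷ = -0.7 + 0.9·100 = 89.3; e = 86.8 − 89.3 = -2.5
x=110: ŷ = -0.7 + 0.9·110 = 98.3; e = 99.8 − 98.3 = 1.5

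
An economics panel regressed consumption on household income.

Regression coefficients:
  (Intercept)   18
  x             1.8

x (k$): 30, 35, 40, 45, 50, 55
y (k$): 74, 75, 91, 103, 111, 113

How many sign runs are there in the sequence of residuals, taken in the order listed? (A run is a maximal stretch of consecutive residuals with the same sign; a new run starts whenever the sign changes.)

x=30: ŷ = 18 + 1.8·30 = 72; r = 74 − 72 = 2
x=35: ŷ = 18 + 1.8·35 = 81; r = 75 − 81 = -6
x=40: ŷ = 18 + 1.8·40 = 90; r = 91 − 90 = 1
x=45: ŷ = 18 + 1.8·45 = 99; r = 103 − 99 = 4
x=50: ŷ = 18 + 1.8·50 = 108; r = 111 − 108 = 3
x=55: ŷ = 18 + 1.8·55 = 117; r = 113 − 117 = -4
Signs: + − + + + −
Runs: +×1, −×1, +×3, −×1 → 4

4 runs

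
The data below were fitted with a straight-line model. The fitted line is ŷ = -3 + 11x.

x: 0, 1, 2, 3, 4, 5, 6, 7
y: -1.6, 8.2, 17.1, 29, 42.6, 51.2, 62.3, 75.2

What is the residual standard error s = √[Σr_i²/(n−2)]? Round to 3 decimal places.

s = 1.399

x=0: ŷ = -3 + 11·0 = -3; r = -1.6 − (-3) = 1.4
x=1: ŷ = -3 + 11·1 = 8; r = 8.2 − 8 = 0.2
x=2: ŷ = -3 + 11·2 = 19; r = 17.1 − 19 = -1.9
x=3: ŷ = -3 + 11·3 = 30; r = 29 − 30 = -1
x=4: ŷ = -3 + 11·4 = 41; r = 42.6 − 41 = 1.6
x=5: ŷ = -3 + 11·5 = 52; r = 51.2 − 52 = -0.8
x=6: ŷ = -3 + 11·6 = 63; r = 62.3 − 63 = -0.7
x=7: ŷ = -3 + 11·7 = 74; r = 75.2 − 74 = 1.2
SSE = 1.96 + 0.04 + 3.61 + 1 + 2.56 + 0.64 + 0.49 + 1.44 = 11.74
s = √(11.74/6) = √1.95667 ≈ 1.399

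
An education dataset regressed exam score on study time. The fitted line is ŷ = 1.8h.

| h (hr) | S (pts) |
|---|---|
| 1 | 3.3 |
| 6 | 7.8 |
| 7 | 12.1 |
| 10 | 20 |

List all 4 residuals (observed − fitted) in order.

h=1: ŷ = 1.8·1 = 1.8; r = 3.3 − 1.8 = 1.5
h=6: ŷ = 1.8·6 = 10.8; r = 7.8 − 10.8 = -3
h=7: ŷ = 1.8·7 = 12.6; r = 12.1 − 12.6 = -0.5
h=10: ŷ = 1.8·10 = 18; r = 20 − 18 = 2

1.5, -3, -0.5, 2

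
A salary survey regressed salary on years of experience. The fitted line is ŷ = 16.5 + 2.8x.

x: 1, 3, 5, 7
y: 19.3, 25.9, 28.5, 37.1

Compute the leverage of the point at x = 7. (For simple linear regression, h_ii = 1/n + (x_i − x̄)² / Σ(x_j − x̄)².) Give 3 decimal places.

x̄ = (1 + 3 + 5 + 7)/4 = 4
Σ(x − x̄)² = 9 + 1 + 1 + 9 = 20
h = 1/4 + (3)²/20 = 0.25 + 0.45 = 0.700

h = 0.700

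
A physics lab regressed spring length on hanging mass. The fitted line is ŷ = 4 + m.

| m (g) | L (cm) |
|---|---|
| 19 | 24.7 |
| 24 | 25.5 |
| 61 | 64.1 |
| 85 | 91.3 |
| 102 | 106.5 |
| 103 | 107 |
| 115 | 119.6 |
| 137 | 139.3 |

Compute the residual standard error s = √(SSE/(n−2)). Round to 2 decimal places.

s = 1.77

m=19: ŷ = 4 + 19 = 23; e = 24.7 − 23 = 1.7
m=24: ŷ = 4 + 24 = 28; e = 25.5 − 28 = -2.5
m=61: ŷ = 4 + 61 = 65; e = 64.1 − 65 = -0.9
m=85: ŷ = 4 + 85 = 89; e = 91.3 − 89 = 2.3
m=102: ŷ = 4 + 102 = 106; e = 106.5 − 106 = 0.5
m=103: ŷ = 4 + 103 = 107; e = 107 − 107 = 0
m=115: ŷ = 4 + 115 = 119; e = 119.6 − 119 = 0.6
m=137: ŷ = 4 + 137 = 141; e = 139.3 − 141 = -1.7
SSE = 2.89 + 6.25 + 0.81 + 5.29 + 0.25 + 0 + 0.36 + 2.89 = 18.74
s = √(18.74/6) = √3.12333 ≈ 1.77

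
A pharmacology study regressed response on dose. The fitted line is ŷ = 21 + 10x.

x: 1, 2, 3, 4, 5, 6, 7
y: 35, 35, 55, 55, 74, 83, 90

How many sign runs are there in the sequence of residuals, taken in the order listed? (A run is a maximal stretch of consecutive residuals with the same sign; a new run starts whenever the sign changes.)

6 runs

x=1: ŷ = 21 + 10·1 = 31; e = 35 − 31 = 4
x=2: ŷ = 21 + 10·2 = 41; e = 35 − 41 = -6
x=3: ŷ = 21 + 10·3 = 51; e = 55 − 51 = 4
x=4: ŷ = 21 + 10·4 = 61; e = 55 − 61 = -6
x=5: ŷ = 21 + 10·5 = 71; e = 74 − 71 = 3
x=6: ŷ = 21 + 10·6 = 81; e = 83 − 81 = 2
x=7: ŷ = 21 + 10·7 = 91; e = 90 − 91 = -1
Signs: + − + − + + −
Runs: +×1, −×1, +×1, −×1, +×2, −×1 → 6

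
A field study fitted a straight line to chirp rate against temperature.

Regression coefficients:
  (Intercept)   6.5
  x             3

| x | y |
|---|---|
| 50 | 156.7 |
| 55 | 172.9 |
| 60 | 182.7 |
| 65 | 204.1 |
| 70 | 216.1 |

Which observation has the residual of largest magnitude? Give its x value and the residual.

x = 60, e = -3.8

x=50: ŷ = 6.5 + 3·50 = 156.5; e = 156.7 − 156.5 = 0.2
x=55: ŷ = 6.5 + 3·55 = 171.5; e = 172.9 − 171.5 = 1.4
x=60: ŷ = 6.5 + 3·60 = 186.5; e = 182.7 − 186.5 = -3.8
x=65: ŷ = 6.5 + 3·65 = 201.5; e = 204.1 − 201.5 = 2.6
x=70: ŷ = 6.5 + 3·70 = 216.5; e = 216.1 − 216.5 = -0.4
Largest |e| is 3.8 at x = 60, residual -3.8.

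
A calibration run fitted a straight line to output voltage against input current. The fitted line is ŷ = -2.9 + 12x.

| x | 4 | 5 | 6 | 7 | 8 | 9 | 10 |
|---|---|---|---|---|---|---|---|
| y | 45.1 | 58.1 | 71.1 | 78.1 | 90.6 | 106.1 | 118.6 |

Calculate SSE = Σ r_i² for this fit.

x=4: ŷ = -2.9 + 12·4 = 45.1; r = 45.1 − 45.1 = 0
x=5: ŷ = -2.9 + 12·5 = 57.1; r = 58.1 − 57.1 = 1
x=6: ŷ = -2.9 + 12·6 = 69.1; r = 71.1 − 69.1 = 2
x=7: ŷ = -2.9 + 12·7 = 81.1; r = 78.1 − 81.1 = -3
x=8: ŷ = -2.9 + 12·8 = 93.1; r = 90.6 − 93.1 = -2.5
x=9: ŷ = -2.9 + 12·9 = 105.1; r = 106.1 − 105.1 = 1
x=10: ŷ = -2.9 + 12·10 = 117.1; r = 118.6 − 117.1 = 1.5
SSE = 0 + 1 + 4 + 9 + 6.25 + 1 + 2.25 = 23.5

SSE = 23.5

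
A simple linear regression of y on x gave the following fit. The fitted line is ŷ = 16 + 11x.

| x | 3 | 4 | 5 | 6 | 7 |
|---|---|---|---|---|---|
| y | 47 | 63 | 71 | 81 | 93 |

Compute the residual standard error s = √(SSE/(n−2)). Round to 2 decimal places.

s = 2.16

x=3: ŷ = 16 + 11·3 = 49; r = 47 − 49 = -2
x=4: ŷ = 16 + 11·4 = 60; r = 63 − 60 = 3
x=5: ŷ = 16 + 11·5 = 71; r = 71 − 71 = 0
x=6: ŷ = 16 + 11·6 = 82; r = 81 − 82 = -1
x=7: ŷ = 16 + 11·7 = 93; r = 93 − 93 = 0
SSE = 4 + 9 + 0 + 1 + 0 = 14
s = √(14/3) = √4.66667 ≈ 2.16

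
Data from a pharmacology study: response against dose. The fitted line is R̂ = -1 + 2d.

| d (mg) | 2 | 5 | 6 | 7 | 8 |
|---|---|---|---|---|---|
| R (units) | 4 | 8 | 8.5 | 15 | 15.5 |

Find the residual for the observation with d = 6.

R̂ = -1 + 2·6 = 11
e = 8.5 − 11 = -2.5

e = -2.5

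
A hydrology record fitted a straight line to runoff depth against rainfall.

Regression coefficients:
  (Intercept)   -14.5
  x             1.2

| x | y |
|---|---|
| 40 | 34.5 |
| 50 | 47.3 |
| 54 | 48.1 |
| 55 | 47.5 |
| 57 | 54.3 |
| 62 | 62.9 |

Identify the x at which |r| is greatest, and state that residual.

x = 55, r = -4

x=40: ŷ = -14.5 + 1.2·40 = 33.5; r = 34.5 − 33.5 = 1
x=50: ŷ = -14.5 + 1.2·50 = 45.5; r = 47.3 − 45.5 = 1.8
x=54: ŷ = -14.5 + 1.2·54 = 50.3; r = 48.1 − 50.3 = -2.2
x=55: ŷ = -14.5 + 1.2·55 = 51.5; r = 47.5 − 51.5 = -4
x=57: ŷ = -14.5 + 1.2·57 = 53.9; r = 54.3 − 53.9 = 0.4
x=62: ŷ = -14.5 + 1.2·62 = 59.9; r = 62.9 − 59.9 = 3
Largest |r| is 4 at x = 55, residual -4.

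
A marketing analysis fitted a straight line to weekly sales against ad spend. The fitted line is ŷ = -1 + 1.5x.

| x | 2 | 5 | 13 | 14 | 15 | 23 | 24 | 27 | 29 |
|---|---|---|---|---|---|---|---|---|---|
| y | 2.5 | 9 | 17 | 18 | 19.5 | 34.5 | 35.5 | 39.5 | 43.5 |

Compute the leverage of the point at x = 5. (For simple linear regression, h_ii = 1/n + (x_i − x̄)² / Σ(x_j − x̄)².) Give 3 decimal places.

h = 0.306

x̄ = (2 + 5 + 13 + 14 + 15 + 23 + 24 + 27 + 29)/9 = 16.8889
Σ(x − x̄)² = 221.679 + 141.346 + 15.1235 + 8.34568 + 3.5679 + 37.3457 + 50.5679 + 102.235 + 146.679 = 726.889
h = 1/9 + (-11.8889)²/726.889 = 0.111111 + 0.194453 = 0.306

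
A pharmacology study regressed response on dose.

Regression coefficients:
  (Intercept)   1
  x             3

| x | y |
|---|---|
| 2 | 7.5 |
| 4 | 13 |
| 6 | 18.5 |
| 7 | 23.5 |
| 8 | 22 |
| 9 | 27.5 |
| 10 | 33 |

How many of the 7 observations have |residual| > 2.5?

1

x=2: ŷ = 1 + 3·2 = 7; r = 7.5 − 7 = 0.5
x=4: ŷ = 1 + 3·4 = 13; r = 13 − 13 = 0
x=6: ŷ = 1 + 3·6 = 19; r = 18.5 − 19 = -0.5
x=7: ŷ = 1 + 3·7 = 22; r = 23.5 − 22 = 1.5
x=8: ŷ = 1 + 3·8 = 25; r = 22 − 25 = -3
x=9: ŷ = 1 + 3·9 = 28; r = 27.5 − 28 = -0.5
x=10: ŷ = 1 + 3·10 = 31; r = 33 − 31 = 2
|r| > 2.5: x=8 (|r|=3) → 1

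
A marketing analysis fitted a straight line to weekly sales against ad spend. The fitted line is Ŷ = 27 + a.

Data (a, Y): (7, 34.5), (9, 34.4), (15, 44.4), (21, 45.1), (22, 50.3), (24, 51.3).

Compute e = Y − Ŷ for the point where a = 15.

Ŷ = 27 + 15 = 42
e = 44.4 − 42 = 2.4

e = 2.4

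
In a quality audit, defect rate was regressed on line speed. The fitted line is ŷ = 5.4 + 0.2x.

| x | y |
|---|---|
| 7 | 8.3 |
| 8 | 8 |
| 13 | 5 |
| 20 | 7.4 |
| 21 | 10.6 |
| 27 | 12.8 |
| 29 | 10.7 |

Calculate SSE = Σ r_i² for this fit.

SSE = 21.5

x=7: ŷ = 5.4 + 0.2·7 = 6.8; r = 8.3 − 6.8 = 1.5
x=8: ŷ = 5.4 + 0.2·8 = 7; r = 8 − 7 = 1
x=13: ŷ = 5.4 + 0.2·13 = 8; r = 5 − 8 = -3
x=20: ŷ = 5.4 + 0.2·20 = 9.4; r = 7.4 − 9.4 = -2
x=21: ŷ = 5.4 + 0.2·21 = 9.6; r = 10.6 − 9.6 = 1
x=27: ŷ = 5.4 + 0.2·27 = 10.8; r = 12.8 − 10.8 = 2
x=29: ŷ = 5.4 + 0.2·29 = 11.2; r = 10.7 − 11.2 = -0.5
SSE = 2.25 + 1 + 9 + 4 + 1 + 4 + 0.25 = 21.5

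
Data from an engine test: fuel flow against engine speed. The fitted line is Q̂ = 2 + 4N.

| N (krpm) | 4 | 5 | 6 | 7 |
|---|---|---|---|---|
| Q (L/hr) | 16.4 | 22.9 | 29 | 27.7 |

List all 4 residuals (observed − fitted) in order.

-1.6, 0.9, 3, -2.3

N=4: Q̂ = 2 + 4·4 = 18; e = 16.4 − 18 = -1.6
N=5: Q̂ = 2 + 4·5 = 22; e = 22.9 − 22 = 0.9
N=6: Q̂ = 2 + 4·6 = 26; e = 29 − 26 = 3
N=7: Q̂ = 2 + 4·7 = 30; e = 27.7 − 30 = -2.3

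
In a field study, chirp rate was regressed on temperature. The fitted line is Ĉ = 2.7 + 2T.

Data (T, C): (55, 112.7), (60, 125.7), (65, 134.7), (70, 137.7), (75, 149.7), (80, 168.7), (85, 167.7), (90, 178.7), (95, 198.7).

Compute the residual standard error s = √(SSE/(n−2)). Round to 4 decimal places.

s = 4.7809

T=55: Ĉ = 2.7 + 2·55 = 112.7; r = 112.7 − 112.7 = 0
T=60: Ĉ = 2.7 + 2·60 = 122.7; r = 125.7 − 122.7 = 3
T=65: Ĉ = 2.7 + 2·65 = 132.7; r = 134.7 − 132.7 = 2
T=70: Ĉ = 2.7 + 2·70 = 142.7; r = 137.7 − 142.7 = -5
T=75: Ĉ = 2.7 + 2·75 = 152.7; r = 149.7 − 152.7 = -3
T=80: Ĉ = 2.7 + 2·80 = 162.7; r = 168.7 − 162.7 = 6
T=85: Ĉ = 2.7 + 2·85 = 172.7; r = 167.7 − 172.7 = -5
T=90: Ĉ = 2.7 + 2·90 = 182.7; r = 178.7 − 182.7 = -4
T=95: Ĉ = 2.7 + 2·95 = 192.7; r = 198.7 − 192.7 = 6
SSE = 0 + 9 + 4 + 25 + 9 + 36 + 25 + 16 + 36 = 160
s = √(160/7) = √22.8571 ≈ 4.7809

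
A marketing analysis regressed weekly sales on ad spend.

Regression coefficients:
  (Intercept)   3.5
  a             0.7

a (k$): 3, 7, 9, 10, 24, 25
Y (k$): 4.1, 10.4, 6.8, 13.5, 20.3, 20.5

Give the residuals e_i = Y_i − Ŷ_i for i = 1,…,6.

a=3: Ŷ = 3.5 + 0.7·3 = 5.6; e = 4.1 − 5.6 = -1.5
a=7: Ŷ = 3.5 + 0.7·7 = 8.4; e = 10.4 − 8.4 = 2
a=9: Ŷ = 3.5 + 0.7·9 = 9.8; e = 6.8 − 9.8 = -3
a=10: Ŷ = 3.5 + 0.7·10 = 10.5; e = 13.5 − 10.5 = 3
a=24: Ŷ = 3.5 + 0.7·24 = 20.3; e = 20.3 − 20.3 = 0
a=25: Ŷ = 3.5 + 0.7·25 = 21; e = 20.5 − 21 = -0.5

-1.5, 2, -3, 3, 0, -0.5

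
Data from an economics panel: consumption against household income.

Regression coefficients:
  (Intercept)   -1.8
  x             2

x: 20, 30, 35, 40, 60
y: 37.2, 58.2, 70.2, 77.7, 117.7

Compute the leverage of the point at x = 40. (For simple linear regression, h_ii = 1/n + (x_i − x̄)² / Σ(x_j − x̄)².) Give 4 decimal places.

h = 0.2102

x̄ = (20 + 30 + 35 + 40 + 60)/5 = 37
Σ(x − x̄)² = 289 + 49 + 4 + 9 + 529 = 880
h = 1/5 + (3)²/880 = 0.2 + 0.0102273 = 0.2102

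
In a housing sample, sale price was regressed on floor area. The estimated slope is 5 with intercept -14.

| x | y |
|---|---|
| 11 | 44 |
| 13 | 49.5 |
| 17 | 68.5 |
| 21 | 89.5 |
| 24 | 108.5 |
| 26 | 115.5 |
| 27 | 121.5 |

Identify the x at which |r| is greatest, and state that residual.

x = 11, r = 3

x=11: ŷ = -14 + 5·11 = 41; r = 44 − 41 = 3
x=13: ŷ = -14 + 5·13 = 51; r = 49.5 − 51 = -1.5
x=17: ŷ = -14 + 5·17 = 71; r = 68.5 − 71 = -2.5
x=21: ŷ = -14 + 5·21 = 91; r = 89.5 − 91 = -1.5
x=24: ŷ = -14 + 5·24 = 106; r = 108.5 − 106 = 2.5
x=26: ŷ = -14 + 5·26 = 116; r = 115.5 − 116 = -0.5
x=27: ŷ = -14 + 5·27 = 121; r = 121.5 − 121 = 0.5
Largest |r| is 3 at x = 11, residual 3.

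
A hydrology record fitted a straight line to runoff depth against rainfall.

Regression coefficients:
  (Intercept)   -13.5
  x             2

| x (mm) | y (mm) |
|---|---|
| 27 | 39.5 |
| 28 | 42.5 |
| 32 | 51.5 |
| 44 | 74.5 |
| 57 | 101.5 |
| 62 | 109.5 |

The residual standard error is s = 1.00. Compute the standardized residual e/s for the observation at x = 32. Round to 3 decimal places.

ŷ = -13.5 + 2·32 = 50.5
e = 51.5 − 50.5 = 1
e/s = 1 / 1.00 = 1.000

1.000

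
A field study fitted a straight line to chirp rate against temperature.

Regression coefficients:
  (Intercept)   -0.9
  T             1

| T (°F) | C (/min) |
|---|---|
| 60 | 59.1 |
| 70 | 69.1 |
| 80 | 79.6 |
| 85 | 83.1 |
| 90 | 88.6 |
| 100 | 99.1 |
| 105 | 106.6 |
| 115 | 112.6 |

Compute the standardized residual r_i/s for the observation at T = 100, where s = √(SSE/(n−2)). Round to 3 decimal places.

T=60: ŷ = -0.9 + 60 = 59.1; r = 59.1 − 59.1 = 0
T=70: ŷ = -0.9 + 70 = 69.1; r = 69.1 − 69.1 = 0
T=80: ŷ = -0.9 + 80 = 79.1; r = 79.6 − 79.1 = 0.5
T=85: ŷ = -0.9 + 85 = 84.1; r = 83.1 − 84.1 = -1
T=90: ŷ = -0.9 + 90 = 89.1; r = 88.6 − 89.1 = -0.5
T=100: ŷ = -0.9 + 100 = 99.1; r = 99.1 − 99.1 = 0
T=105: ŷ = -0.9 + 105 = 104.1; r = 106.6 − 104.1 = 2.5
T=115: ŷ = -0.9 + 115 = 114.1; r = 112.6 − 114.1 = -1.5
SSE = 0 + 0 + 0.25 + 1 + 0.25 + 0 + 6.25 + 2.25 = 10
s = √(10/6) = 1.29099
r/s = 0 / 1.29099 = 0.000

0.000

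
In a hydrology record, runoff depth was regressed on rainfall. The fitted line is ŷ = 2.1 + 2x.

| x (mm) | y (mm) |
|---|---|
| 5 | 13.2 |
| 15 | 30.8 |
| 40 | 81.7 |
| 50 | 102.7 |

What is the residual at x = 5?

ŷ = 2.1 + 2·5 = 12.1
r = 13.2 − 12.1 = 1.1

r = 1.1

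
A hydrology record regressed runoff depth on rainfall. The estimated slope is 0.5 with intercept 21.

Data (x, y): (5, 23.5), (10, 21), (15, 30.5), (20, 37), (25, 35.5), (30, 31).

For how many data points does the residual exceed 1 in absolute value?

5

x=5: ŷ = 21 + 0.5·5 = 23.5; r = 23.5 − 23.5 = 0
x=10: ŷ = 21 + 0.5·10 = 26; r = 21 − 26 = -5
x=15: ŷ = 21 + 0.5·15 = 28.5; r = 30.5 − 28.5 = 2
x=20: ŷ = 21 + 0.5·20 = 31; r = 37 − 31 = 6
x=25: ŷ = 21 + 0.5·25 = 33.5; r = 35.5 − 33.5 = 2
x=30: ŷ = 21 + 0.5·30 = 36; r = 31 − 36 = -5
|r| > 1: x=10 (|r|=5), x=15 (|r|=2), x=20 (|r|=6), x=25 (|r|=2), x=30 (|r|=5) → 5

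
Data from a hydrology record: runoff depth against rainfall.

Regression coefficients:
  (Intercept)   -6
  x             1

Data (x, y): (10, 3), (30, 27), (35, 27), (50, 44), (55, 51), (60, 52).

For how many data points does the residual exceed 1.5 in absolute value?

4

x=10: ŷ = -6 + 10 = 4; r = 3 − 4 = -1
x=30: ŷ = -6 + 30 = 24; r = 27 − 24 = 3
x=35: ŷ = -6 + 35 = 29; r = 27 − 29 = -2
x=50: ŷ = -6 + 50 = 44; r = 44 − 44 = 0
x=55: ŷ = -6 + 55 = 49; r = 51 − 49 = 2
x=60: ŷ = -6 + 60 = 54; r = 52 − 54 = -2
|r| > 1.5: x=30 (|r|=3), x=35 (|r|=2), x=55 (|r|=2), x=60 (|r|=2) → 4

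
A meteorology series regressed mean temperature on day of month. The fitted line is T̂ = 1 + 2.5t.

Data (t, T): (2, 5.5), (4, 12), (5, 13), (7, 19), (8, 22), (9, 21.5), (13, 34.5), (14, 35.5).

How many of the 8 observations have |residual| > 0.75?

t=2: T̂ = 1 + 2.5·2 = 6; e = 5.5 − 6 = -0.5
t=4: T̂ = 1 + 2.5·4 = 11; e = 12 − 11 = 1
t=5: T̂ = 1 + 2.5·5 = 13.5; e = 13 − 13.5 = -0.5
t=7: T̂ = 1 + 2.5·7 = 18.5; e = 19 − 18.5 = 0.5
t=8: T̂ = 1 + 2.5·8 = 21; e = 22 − 21 = 1
t=9: T̂ = 1 + 2.5·9 = 23.5; e = 21.5 − 23.5 = -2
t=13: T̂ = 1 + 2.5·13 = 33.5; e = 34.5 − 33.5 = 1
t=14: T̂ = 1 + 2.5·14 = 36; e = 35.5 − 36 = -0.5
|e| > 0.75: t=4 (|e|=1), t=8 (|e|=1), t=9 (|e|=2), t=13 (|e|=1) → 4

4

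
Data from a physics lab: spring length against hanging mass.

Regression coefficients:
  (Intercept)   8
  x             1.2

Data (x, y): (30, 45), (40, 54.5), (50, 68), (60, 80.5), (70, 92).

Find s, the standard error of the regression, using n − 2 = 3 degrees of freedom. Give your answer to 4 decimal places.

x=30: ŷ = 8 + 1.2·30 = 44; e = 45 − 44 = 1
x=40: ŷ = 8 + 1.2·40 = 56; e = 54.5 − 56 = -1.5
x=50: ŷ = 8 + 1.2·50 = 68; e = 68 − 68 = 0
x=60: ŷ = 8 + 1.2·60 = 80; e = 80.5 − 80 = 0.5
x=70: ŷ = 8 + 1.2·70 = 92; e = 92 − 92 = 0
SSE = 1 + 2.25 + 0 + 0.25 + 0 = 3.5
s = √(3.5/3) = √1.16667 ≈ 1.0801

s = 1.0801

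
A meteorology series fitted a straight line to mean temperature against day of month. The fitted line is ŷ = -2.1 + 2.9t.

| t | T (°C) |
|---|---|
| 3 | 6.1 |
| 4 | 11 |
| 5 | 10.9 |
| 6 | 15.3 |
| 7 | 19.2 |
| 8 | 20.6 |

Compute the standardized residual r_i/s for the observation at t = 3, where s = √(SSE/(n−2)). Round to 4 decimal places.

t=3: ŷ = -2.1 + 2.9·3 = 6.6; r = 6.1 − 6.6 = -0.5
t=4: ŷ = -2.1 + 2.9·4 = 9.5; r = 11 − 9.5 = 1.5
t=5: ŷ = -2.1 + 2.9·5 = 12.4; r = 10.9 − 12.4 = -1.5
t=6: ŷ = -2.1 + 2.9·6 = 15.3; r = 15.3 − 15.3 = 0
t=7: ŷ = -2.1 + 2.9·7 = 18.2; r = 19.2 − 18.2 = 1
t=8: ŷ = -2.1 + 2.9·8 = 21.1; r = 20.6 − 21.1 = -0.5
SSE = 0.25 + 2.25 + 2.25 + 0 + 1 + 0.25 = 6
s = √(6/4) = 1.22474
r/s = -0.5 / 1.22474 = -0.4082

-0.4082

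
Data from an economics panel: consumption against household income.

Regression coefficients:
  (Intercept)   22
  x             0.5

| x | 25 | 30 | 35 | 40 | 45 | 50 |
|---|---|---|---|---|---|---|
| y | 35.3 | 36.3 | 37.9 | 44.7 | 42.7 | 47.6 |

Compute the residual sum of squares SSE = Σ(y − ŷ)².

SSE = 14.58

x=25: ŷ = 22 + 0.5·25 = 34.5; e = 35.3 − 34.5 = 0.8
x=30: ŷ = 22 + 0.5·30 = 37; e = 36.3 − 37 = -0.7
x=35: ŷ = 22 + 0.5·35 = 39.5; e = 37.9 − 39.5 = -1.6
x=40: ŷ = 22 + 0.5·40 = 42; e = 44.7 − 42 = 2.7
x=45: ŷ = 22 + 0.5·45 = 44.5; e = 42.7 − 44.5 = -1.8
x=50: ŷ = 22 + 0.5·50 = 47; e = 47.6 − 47 = 0.6
SSE = 0.64 + 0.49 + 2.56 + 7.29 + 3.24 + 0.36 = 14.58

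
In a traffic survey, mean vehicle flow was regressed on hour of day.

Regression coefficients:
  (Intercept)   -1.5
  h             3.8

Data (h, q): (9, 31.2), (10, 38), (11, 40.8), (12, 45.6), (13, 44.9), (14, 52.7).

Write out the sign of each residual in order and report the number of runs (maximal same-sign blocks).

4 runs

h=9: q̂ = -1.5 + 3.8·9 = 32.7; r = 31.2 − 32.7 = -1.5
h=10: q̂ = -1.5 + 3.8·10 = 36.5; r = 38 − 36.5 = 1.5
h=11: q̂ = -1.5 + 3.8·11 = 40.3; r = 40.8 − 40.3 = 0.5
h=12: q̂ = -1.5 + 3.8·12 = 44.1; r = 45.6 − 44.1 = 1.5
h=13: q̂ = -1.5 + 3.8·13 = 47.9; r = 44.9 − 47.9 = -3
h=14: q̂ = -1.5 + 3.8·14 = 51.7; r = 52.7 − 51.7 = 1
Signs: − + + + − +
Runs: −×1, +×3, −×1, +×1 → 4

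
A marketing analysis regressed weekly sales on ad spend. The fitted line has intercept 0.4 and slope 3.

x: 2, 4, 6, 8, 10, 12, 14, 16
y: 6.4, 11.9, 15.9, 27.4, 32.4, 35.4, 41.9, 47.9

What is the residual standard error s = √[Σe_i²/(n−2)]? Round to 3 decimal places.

x=2: ŷ = 0.4 + 3·2 = 6.4; e = 6.4 − 6.4 = 0
x=4: ŷ = 0.4 + 3·4 = 12.4; e = 11.9 − 12.4 = -0.5
x=6: ŷ = 0.4 + 3·6 = 18.4; e = 15.9 − 18.4 = -2.5
x=8: ŷ = 0.4 + 3·8 = 24.4; e = 27.4 − 24.4 = 3
x=10: ŷ = 0.4 + 3·10 = 30.4; e = 32.4 − 30.4 = 2
x=12: ŷ = 0.4 + 3·12 = 36.4; e = 35.4 − 36.4 = -1
x=14: ŷ = 0.4 + 3·14 = 42.4; e = 41.9 − 42.4 = -0.5
x=16: ŷ = 0.4 + 3·16 = 48.4; e = 47.9 − 48.4 = -0.5
SSE = 0 + 0.25 + 6.25 + 9 + 4 + 1 + 0.25 + 0.25 = 21
s = √(21/6) = √3.5 ≈ 1.871

s = 1.871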